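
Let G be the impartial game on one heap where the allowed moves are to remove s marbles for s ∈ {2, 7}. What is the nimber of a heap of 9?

0

Grundy values for subtraction set {2, 7}:
g(0) = mex{} = 0
g(1) = mex{} = 0
g(2) = mex{0} = 1
g(3) = mex{0} = 1
g(4) = mex{1} = 0
g(5) = mex{1} = 0
g(6) = mex{0} = 1
g(7) = mex{0} = 1
g(8) = mex{0,1} = 2
g(9) = mex{1} = 0
So g(9) = 0.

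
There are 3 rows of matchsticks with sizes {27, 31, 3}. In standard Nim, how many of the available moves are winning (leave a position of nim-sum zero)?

1

Write each in binary and XOR column by column:
  11011  (27)
  11111  (31)
  00011  (3)
  -----
  00111  (7)
The overall nim-sum is X = 7. A row of size p has a winning move iff p XOR X < p (reduce it to p XOR X).
  27: 27 XOR 7 = 28 ≥ 27 — no move.
  31: 31 XOR 7 = 24 < 31 — winning move (to 24).
  3: 3 XOR 7 = 4 ≥ 3 — no move.
That gives 1 winning move.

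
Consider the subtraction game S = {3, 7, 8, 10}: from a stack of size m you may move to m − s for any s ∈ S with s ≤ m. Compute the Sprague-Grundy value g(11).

Grundy values for subtraction set {3, 7, 8, 10}:
g(0) = mex{} = 0
g(1) = mex{} = 0
g(2) = mex{} = 0
g(3) = mex{0} = 1
g(4) = mex{0} = 1
g(5) = mex{0} = 1
g(6) = mex{1} = 0
g(7) = mex{0,1} = 2
g(8) = mex{0,1} = 2
g(9) = mex{0} = 1
g(10) = mex{0,1,2} = 3
g(11) = mex{0,1,2} = 3
So g(11) = 3.

3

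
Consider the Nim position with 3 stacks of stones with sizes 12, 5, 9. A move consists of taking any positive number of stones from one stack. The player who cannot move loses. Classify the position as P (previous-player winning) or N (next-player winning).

P-position

Compute the nim-sum pairwise:
12 ⊕ 5 = 9
9 ⊕ 9 = 0
The nim-sum is 0, so this is a P-position: the player to move is in a losing position under optimal play.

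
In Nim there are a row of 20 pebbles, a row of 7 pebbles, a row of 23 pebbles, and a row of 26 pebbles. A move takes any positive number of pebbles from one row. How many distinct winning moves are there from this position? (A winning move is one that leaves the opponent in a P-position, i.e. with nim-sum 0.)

Nim-sum: 20 ^ 7 ^ 23 ^ 26 = 30.
The overall nim-sum is X = 30. A row of size p has a winning move iff p XOR X < p (reduce it to p XOR X).
  20: 20 XOR 30 = 10 < 20 — winning move (to 10).
  7: 7 XOR 30 = 25 ≥ 7 — no move.
  23: 23 XOR 30 = 9 < 23 — winning move (to 9).
  26: 26 XOR 30 = 4 < 26 — winning move (to 4).
That gives 3 winning moves.

3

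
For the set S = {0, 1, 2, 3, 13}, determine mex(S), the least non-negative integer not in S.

4

The values 0, 1, 2, 3 are all present; 4 is the first non-negative integer missing from the set.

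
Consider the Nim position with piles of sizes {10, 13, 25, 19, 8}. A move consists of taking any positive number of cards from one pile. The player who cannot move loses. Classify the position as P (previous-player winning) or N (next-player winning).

N-position

Compute the nim-sum pairwise:
10 ^ 13 = 7
7 ^ 25 = 30
30 ^ 19 = 13
13 ^ 8 = 5
The nim-sum is 5 ≠ 0, so this is an N-position: the player to move can win.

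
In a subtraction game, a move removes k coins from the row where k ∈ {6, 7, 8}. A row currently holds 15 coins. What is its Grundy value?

0

Grundy values for subtraction set {6, 7, 8}:
k:     0  1  2  3  4  5  6  7  8  9 10 11 12 13 14 15
g(k):  0  0  0  0  0  0  1  1  1  1  1  1  2  2  0  0
So g(15) = 0.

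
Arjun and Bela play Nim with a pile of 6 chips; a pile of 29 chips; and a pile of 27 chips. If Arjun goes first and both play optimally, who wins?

Write each in binary and XOR column by column:
  00110  (6)
  11101  (29)
  11011  (27)
  -----
  00000  (0)
The nim-sum is 0, so this is a P-position: the player to move is in a losing position under optimal play; Arjun is about to move from it and so loses — Bela wins.

Bela wins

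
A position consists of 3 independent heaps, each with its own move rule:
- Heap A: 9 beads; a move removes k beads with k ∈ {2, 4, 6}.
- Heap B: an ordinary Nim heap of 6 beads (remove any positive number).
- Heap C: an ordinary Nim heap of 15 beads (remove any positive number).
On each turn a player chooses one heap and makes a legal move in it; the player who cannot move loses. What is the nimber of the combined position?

9

For heap A, compute g(0), g(1), … with moves {2, 4, 6}:
k:     0  1  2  3  4  5  6  7  8  9
g(k):  0  0  1  1  2  2  3  3  0  0
So g(9) = 0.
Heap B is a plain Nim heap of size 6, so its Grundy value is 6.
Heap C is a plain Nim heap of size 15, so its Grundy value is 15.
By the Sprague-Grundy theorem, the Grundy value of a sum of independent games is the XOR of the component values.
Combined value = 0 ⊕ 6 ⊕ 15 = 9.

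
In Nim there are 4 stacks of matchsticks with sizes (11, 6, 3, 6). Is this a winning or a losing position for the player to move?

Write each in binary and XOR column by column:
  1011  (11)
  0110  (6)
  0011  (3)
  0110  (6)
  ----
  1000  (8)
The nim-sum is 8 ≠ 0, so this is an N-position: the player to move can win.

Winning position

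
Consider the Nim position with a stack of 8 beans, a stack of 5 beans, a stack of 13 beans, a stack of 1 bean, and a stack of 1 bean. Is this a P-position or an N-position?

P-position

In binary:
  1000  (8)
  0101  (5)
  1101  (13)
  0001  (1)
  0001  (1)
  ----
  0000  (0)
The nim-sum is 0, so this is a P-position: the player to move is in a losing position under optimal play.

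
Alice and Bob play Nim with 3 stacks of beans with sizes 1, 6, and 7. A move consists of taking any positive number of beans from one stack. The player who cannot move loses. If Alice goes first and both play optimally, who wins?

Bob wins

Nim-sum: 1 ⊕ 6 ⊕ 7 = 0.
The nim-sum is 0, so this is a P-position: the player to move is in a losing position under optimal play; Alice is about to move from it and so loses — Bob wins.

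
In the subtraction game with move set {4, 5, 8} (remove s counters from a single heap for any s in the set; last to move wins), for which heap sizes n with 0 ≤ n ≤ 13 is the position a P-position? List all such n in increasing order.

0, 1, 2, 3, 12, 13

Grundy values for subtraction set {4, 5, 8}:
g(0) = mex{} = 0
g(1) = mex{} = 0
g(2) = mex{} = 0
g(3) = mex{} = 0
g(4) = mex{0} = 1
g(5) = mex{0} = 1
g(6) = mex{0} = 1
g(7) = mex{0} = 1
g(8) = mex{0,1} = 2
g(9) = mex{0,1} = 2
g(10) = mex{0,1} = 2
g(11) = mex{0,1} = 2
g(12) = mex{1,2} = 0
g(13) = mex{1,2} = 0
The P-positions (g = 0) in 0..13 are 0, 1, 2, 3, 12, 13.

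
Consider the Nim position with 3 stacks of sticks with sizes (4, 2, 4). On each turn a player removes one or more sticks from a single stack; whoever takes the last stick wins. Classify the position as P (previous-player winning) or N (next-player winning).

N-position

Compute the nim-sum pairwise:
4 ⊕ 2 = 6
6 ⊕ 4 = 2
The nim-sum is 2 ≠ 0, so this is an N-position: the player to move can win.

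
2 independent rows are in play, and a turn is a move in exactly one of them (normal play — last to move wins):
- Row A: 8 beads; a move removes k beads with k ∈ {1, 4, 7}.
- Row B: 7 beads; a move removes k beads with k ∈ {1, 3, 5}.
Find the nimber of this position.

Grundy values for row A (subtraction set {1, 4, 7}):
k:     0  1  2  3  4  5  6  7  8
g(k):  0  1  0  1  2  0  1  2  0
So g(8) = 0.
For row B, compute g(0), g(1), … with moves {1, 3, 5}:
k:     0  1  2  3  4  5  6  7
g(k):  0  1  0  1  0  1  0  1
So g(7) = 1.
By the Sprague-Grundy theorem, the Grundy value of a sum of independent games is the XOR of the component values.
Combined value = 0 XOR 1 = 1.

1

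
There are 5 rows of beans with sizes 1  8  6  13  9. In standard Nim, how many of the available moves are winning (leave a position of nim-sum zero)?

Compute the nim-sum pairwise:
1 XOR 8 = 9
9 XOR 6 = 15
15 XOR 13 = 2
2 XOR 9 = 11
The overall nim-sum is X = 11. A row of size p has a winning move iff p XOR X < p (reduce it to p XOR X).
  1: 1 XOR 11 = 10 ≥ 1 — no move.
  8: 8 XOR 11 = 3 < 8 — winning move (to 3).
  6: 6 XOR 11 = 13 ≥ 6 — no move.
  13: 13 XOR 11 = 6 < 13 — winning move (to 6).
  9: 9 XOR 11 = 2 < 9 — winning move (to 2).
That gives 3 winning moves.

3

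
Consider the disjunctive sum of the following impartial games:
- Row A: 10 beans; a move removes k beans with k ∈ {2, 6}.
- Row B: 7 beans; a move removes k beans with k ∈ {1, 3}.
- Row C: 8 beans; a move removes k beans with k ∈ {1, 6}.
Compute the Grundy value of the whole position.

1

Build the Grundy sequence for row A with g(k) = mex{g(k−s) : s ∈ {2, 6}, s ≤ k}:
k:     0  1  2  3  4  5  6  7  8  9 10
g(k):  0  0  1  1  0  0  1  1  0  0  1
So g(10) = 1.
Build the Grundy sequence for row B with g(k) = mex{g(k−s) : s ∈ {1, 3}, s ≤ k}:
g(0) = mex{} = 0
g(1) = mex{0} = 1
g(2) = mex{1} = 0
g(3) = mex{0} = 1
g(4) = mex{1} = 0
g(5) = mex{0} = 1
g(6) = mex{1} = 0
g(7) = mex{0} = 1
So g(7) = 1.
For row C, compute g(0), g(1), … with moves {1, 6}:
k:     0  1  2  3  4  5  6  7  8
g(k):  0  1  0  1  0  1  2  0  1
So g(8) = 1.
By the Sprague-Grundy theorem, the Grundy value of a sum of independent games is the XOR of the component values.
Combined value = 1 XOR 1 XOR 1 = 1.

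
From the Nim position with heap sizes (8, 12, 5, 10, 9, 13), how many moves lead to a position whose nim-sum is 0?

5

Bitwise XOR of the heap sizes:
  1000  (8)
  1100  (12)
  0101  (5)
  1010  (10)
  1001  (9)
  1101  (13)
  ----
  1111  (15)
The overall nim-sum is X = 15. A heap of size p has a winning move iff p XOR X < p (reduce it to p XOR X).
  8: 8 XOR 15 = 7 < 8 — winning move (to 7).
  12: 12 XOR 15 = 3 < 12 — winning move (to 3).
  5: 5 XOR 15 = 10 ≥ 5 — no move.
  10: 10 XOR 15 = 5 < 10 — winning move (to 5).
  9: 9 XOR 15 = 6 < 9 — winning move (to 6).
  13: 13 XOR 15 = 2 < 13 — winning move (to 2).
That gives 5 winning moves.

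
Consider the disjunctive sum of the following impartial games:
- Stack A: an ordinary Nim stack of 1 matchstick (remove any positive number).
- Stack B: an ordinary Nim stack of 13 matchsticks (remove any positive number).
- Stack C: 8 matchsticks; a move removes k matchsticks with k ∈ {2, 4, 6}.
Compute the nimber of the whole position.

12

Stack A is a plain Nim stack of size 1, so its Grundy value is 1.
Stack B is a plain Nim stack of size 13, so its Grundy value is 13.
Grundy values for stack C (subtraction set {2, 4, 6}):
g(0) = mex{} = 0
g(1) = mex{} = 0
g(2) = mex{0} = 1
g(3) = mex{0} = 1
g(4) = mex{0,1} = 2
g(5) = mex{0,1} = 2
g(6) = mex{0,1,2} = 3
g(7) = mex{0,1,2} = 3
g(8) = mex{1,2,3} = 0
So g(8) = 0.
By the Sprague-Grundy theorem, the Grundy value of a sum of independent games is the XOR of the component values.
Combined value = 1 ⊕ 13 ⊕ 0 = 12.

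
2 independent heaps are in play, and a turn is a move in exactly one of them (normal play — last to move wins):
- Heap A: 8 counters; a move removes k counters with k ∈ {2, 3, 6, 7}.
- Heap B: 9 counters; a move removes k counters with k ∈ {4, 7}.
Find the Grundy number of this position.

0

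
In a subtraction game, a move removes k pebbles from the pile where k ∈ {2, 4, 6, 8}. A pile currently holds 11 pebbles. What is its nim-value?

Compute g(0), g(1), … for moves {2, 4, 6, 8}:
k:     0  1  2  3  4  5  6  7  8  9 10 11
g(k):  0  0  1  1  2  2  3  3  4  4  0  0
So g(11) = 0.

0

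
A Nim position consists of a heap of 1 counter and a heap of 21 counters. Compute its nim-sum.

Compute the nim-sum pairwise:
1 ⊕ 21 = 20

20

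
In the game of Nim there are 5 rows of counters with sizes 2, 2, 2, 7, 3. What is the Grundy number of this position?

6

Compute the nim-sum pairwise:
2 ^ 2 = 0
0 ^ 2 = 2
2 ^ 7 = 5
5 ^ 3 = 6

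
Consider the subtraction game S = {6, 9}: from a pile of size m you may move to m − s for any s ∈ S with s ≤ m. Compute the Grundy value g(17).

0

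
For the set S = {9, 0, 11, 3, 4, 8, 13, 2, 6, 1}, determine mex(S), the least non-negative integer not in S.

The values 0, 1, 2, 3, 4 are all present; 5 is the first non-negative integer missing from the set.

5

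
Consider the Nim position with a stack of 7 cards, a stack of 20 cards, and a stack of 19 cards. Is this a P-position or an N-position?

Nim-sum: 7 ⊕ 20 ⊕ 19 = 0.
The nim-sum is 0, so this is a P-position: the player to move is in a losing position under optimal play.

P-position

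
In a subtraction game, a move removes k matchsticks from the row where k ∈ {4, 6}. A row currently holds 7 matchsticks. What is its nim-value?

1

Grundy values for subtraction set {4, 6}:
k:     0  1  2  3  4  5  6  7
g(k):  0  0  0  0  1  1  1  1
So g(7) = 1.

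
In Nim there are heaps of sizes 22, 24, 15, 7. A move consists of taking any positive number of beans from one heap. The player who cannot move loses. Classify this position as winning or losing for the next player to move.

Nim-sum: 22 XOR 24 XOR 15 XOR 7 = 6.
The nim-sum is 6 ≠ 0, so this is an N-position: the player to move can win.

Winning position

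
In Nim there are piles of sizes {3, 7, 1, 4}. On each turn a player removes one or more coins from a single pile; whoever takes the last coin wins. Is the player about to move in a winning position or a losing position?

Winning position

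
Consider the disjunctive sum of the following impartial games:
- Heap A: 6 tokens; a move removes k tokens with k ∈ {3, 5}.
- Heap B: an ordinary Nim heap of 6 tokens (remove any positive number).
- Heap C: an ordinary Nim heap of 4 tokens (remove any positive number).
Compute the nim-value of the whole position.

0

For heap A, compute g(0), g(1), … with moves {3, 5}:
k:     0  1  2  3  4  5  6
g(k):  0  0  0  1  1  1  2
So g(6) = 2.
Heap B is a plain Nim heap of size 6, so its Grundy value is 6.
Heap C is a plain Nim heap of size 4, so its Grundy value is 4.
The value of a disjunctive sum is the nim-sum of the parts.
Combined value = 2 ⊕ 6 ⊕ 4 = 0.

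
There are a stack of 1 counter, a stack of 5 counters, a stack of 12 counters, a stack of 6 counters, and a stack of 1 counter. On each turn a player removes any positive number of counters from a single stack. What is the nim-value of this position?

15

Compute the nim-sum pairwise:
1 ⊕ 5 = 4
4 ⊕ 12 = 8
8 ⊕ 6 = 14
14 ⊕ 1 = 15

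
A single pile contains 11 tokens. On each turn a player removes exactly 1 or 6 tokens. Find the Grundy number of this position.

0

Compute g(0), g(1), … for moves {1, 6}:
g(0) = mex{} = 0
g(1) = mex{0} = 1
g(2) = mex{1} = 0
g(3) = mex{0} = 1
g(4) = mex{1} = 0
g(5) = mex{0} = 1
g(6) = mex{0,1} = 2
g(7) = mex{1,2} = 0
g(8) = mex{0} = 1
g(9) = mex{1} = 0
g(10) = mex{0} = 1
g(11) = mex{1} = 0
So g(11) = 0.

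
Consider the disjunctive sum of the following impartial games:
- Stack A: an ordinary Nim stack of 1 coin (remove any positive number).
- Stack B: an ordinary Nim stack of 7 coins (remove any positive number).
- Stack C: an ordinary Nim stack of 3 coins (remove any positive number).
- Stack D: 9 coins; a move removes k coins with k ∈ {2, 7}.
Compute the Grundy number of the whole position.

5

Stack A is a plain Nim stack of size 1, so its Grundy value is 1.
Stack B is a plain Nim stack of size 7, so its Grundy value is 7.
Stack C is a plain Nim stack of size 3, so its Grundy value is 3.
For stack D, compute g(0), g(1), … with moves {2, 7}:
k:     0  1  2  3  4  5  6  7  8  9
g(k):  0  0  1  1  0  0  1  1  2  0
So g(9) = 0.
By the Sprague-Grundy theorem, the Grundy value of a sum of independent games is the XOR of the component values.
Combined value = 1 ⊕ 7 ⊕ 3 ⊕ 0 = 5.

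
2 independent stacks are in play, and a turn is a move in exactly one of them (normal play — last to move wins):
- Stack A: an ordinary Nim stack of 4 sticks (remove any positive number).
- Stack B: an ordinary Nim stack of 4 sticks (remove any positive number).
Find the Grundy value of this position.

0

Stack A is a plain Nim stack of size 4, so its Grundy value is 4.
Stack B is a plain Nim stack of size 4, so its Grundy value is 4.
The value of a disjunctive sum is the nim-sum of the parts.
Combined value = 4 ⊕ 4 = 0.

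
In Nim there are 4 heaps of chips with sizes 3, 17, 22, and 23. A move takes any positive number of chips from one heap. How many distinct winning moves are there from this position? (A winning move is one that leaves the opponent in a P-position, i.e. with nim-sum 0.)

3

Compute the nim-sum pairwise:
3 XOR 17 = 18
18 XOR 22 = 4
4 XOR 23 = 19
The overall nim-sum is X = 19. A heap of size p has a winning move iff p XOR X < p (reduce it to p XOR X).
  3: 3 XOR 19 = 16 ≥ 3 — no move.
  17: 17 XOR 19 = 2 < 17 — winning move (to 2).
  22: 22 XOR 19 = 5 < 22 — winning move (to 5).
  23: 23 XOR 19 = 4 < 23 — winning move (to 4).
That gives 3 winning moves.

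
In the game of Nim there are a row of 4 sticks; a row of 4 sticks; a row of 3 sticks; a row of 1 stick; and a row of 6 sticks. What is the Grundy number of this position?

4

Compute the nim-sum pairwise:
4 ^ 4 = 0
0 ^ 3 = 3
3 ^ 1 = 2
2 ^ 6 = 4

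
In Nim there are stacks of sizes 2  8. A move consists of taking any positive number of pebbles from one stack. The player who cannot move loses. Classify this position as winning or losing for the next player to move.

Winning position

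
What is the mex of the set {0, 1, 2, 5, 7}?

3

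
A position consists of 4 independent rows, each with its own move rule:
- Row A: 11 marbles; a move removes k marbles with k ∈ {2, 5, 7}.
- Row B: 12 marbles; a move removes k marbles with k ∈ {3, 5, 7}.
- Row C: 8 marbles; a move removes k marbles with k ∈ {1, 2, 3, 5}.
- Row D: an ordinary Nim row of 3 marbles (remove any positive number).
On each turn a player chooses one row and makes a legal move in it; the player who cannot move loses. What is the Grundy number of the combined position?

For row A, compute g(0), g(1), … with moves {2, 5, 7}:
k:     0  1  2  3  4  5  6  7  8  9 10 11
g(k):  0  0  1  1  0  2  1  3  2  2  0  3
So g(11) = 3.
Build the Grundy sequence for row B with g(k) = mex{g(k−s) : s ∈ {3, 5, 7}, s ≤ k}:
g(0) = mex{} = 0
g(1) = mex{} = 0
g(2) = mex{} = 0
g(3) = mex{0} = 1
g(4) = mex{0} = 1
g(5) = mex{0} = 1
g(6) = mex{0,1} = 2
g(7) = mex{0,1} = 2
g(8) = mex{0,1} = 2
g(9) = mex{0,1,2} = 3
g(10) = mex{1,2} = 0
g(11) = mex{1,2} = 0
g(12) = mex{1,2,3} = 0
So g(12) = 0.
For row C, compute g(0), g(1), … with moves {1, 2, 3, 5}:
k:     0  1  2  3  4  5  6  7  8
g(k):  0  1  2  3  0  1  2  3  0
So g(8) = 0.
Row D is a plain Nim row of size 3, so its Grundy value is 3.
The value of a disjunctive sum is the nim-sum of the parts.
Combined value = 3 XOR 0 XOR 0 XOR 3 = 0.

0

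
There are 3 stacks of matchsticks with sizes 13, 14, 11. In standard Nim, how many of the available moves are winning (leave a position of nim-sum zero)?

3

Write each in binary and XOR column by column:
  1101  (13)
  1110  (14)
  1011  (11)
  ----
  1000  (8)
The overall nim-sum is X = 8. A stack of size p has a winning move iff p XOR X < p (reduce it to p XOR X).
  13: 13 XOR 8 = 5 < 13 — winning move (to 5).
  14: 14 XOR 8 = 6 < 14 — winning move (to 6).
  11: 11 XOR 8 = 3 < 11 — winning move (to 3).
That gives 3 winning moves.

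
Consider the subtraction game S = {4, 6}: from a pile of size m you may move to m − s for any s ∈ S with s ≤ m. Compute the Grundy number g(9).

2

Compute g(0), g(1), … for moves {4, 6}:
k:     0  1  2  3  4  5  6  7  8  9
g(k):  0  0  0  0  1  1  1  1  2  2
So g(9) = 2.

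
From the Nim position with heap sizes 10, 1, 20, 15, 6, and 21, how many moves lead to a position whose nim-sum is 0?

Nim-sum: 10 ^ 1 ^ 20 ^ 15 ^ 6 ^ 21 = 3.
The overall nim-sum is X = 3. A heap of size p has a winning move iff p XOR X < p (reduce it to p XOR X).
  10: 10 XOR 3 = 9 < 10 — winning move (to 9).
  1: 1 XOR 3 = 2 ≥ 1 — no move.
  20: 20 XOR 3 = 23 ≥ 20 — no move.
  15: 15 XOR 3 = 12 < 15 — winning move (to 12).
  6: 6 XOR 3 = 5 < 6 — winning move (to 5).
  21: 21 XOR 3 = 22 ≥ 21 — no move.
That gives 3 winning moves.

3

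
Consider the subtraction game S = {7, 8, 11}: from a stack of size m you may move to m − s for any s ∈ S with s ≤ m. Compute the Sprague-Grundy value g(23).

0

Build the Grundy sequence with g(k) = mex{g(k−s) : s ∈ {7, 8, 11}, s ≤ k}:
k:     0  1  2  3  4  5  6  7  8  9 10 11 12 13 14 15 16 17 18 19 20 21 22 23
g(k):  0  0  0  0  0  0  0  1  1  1  1  1  1  1  2  2  2  2  0  0  0  0  0  0
So g(23) = 0.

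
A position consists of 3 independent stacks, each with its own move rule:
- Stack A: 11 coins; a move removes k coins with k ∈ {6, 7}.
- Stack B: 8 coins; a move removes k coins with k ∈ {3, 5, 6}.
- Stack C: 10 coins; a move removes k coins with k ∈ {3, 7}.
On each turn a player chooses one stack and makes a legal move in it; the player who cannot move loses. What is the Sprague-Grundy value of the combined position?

3

For stack A, compute g(0), g(1), … with moves {6, 7}:
g(0) = mex{} = 0
g(1) = mex{} = 0
g(2) = mex{} = 0
g(3) = mex{} = 0
g(4) = mex{} = 0
g(5) = mex{} = 0
g(6) = mex{0} = 1
g(7) = mex{0} = 1
g(8) = mex{0} = 1
g(9) = mex{0} = 1
g(10) = mex{0} = 1
g(11) = mex{0} = 1
So g(11) = 1.
For stack B, compute g(0), g(1), … with moves {3, 5, 6}:
k:     0  1  2  3  4  5  6  7  8
g(k):  0  0  0  1  1  1  2  2  2
So g(8) = 2.
Grundy values for stack C (subtraction set {3, 7}):
k:     0  1  2  3  4  5  6  7  8  9 10
g(k):  0  0  0  1  1  1  0  2  2  1  0
So g(10) = 0.
By the Sprague-Grundy theorem, the Grundy value of a sum of independent games is the XOR of the component values.
Combined value = 1 XOR 2 XOR 0 = 3.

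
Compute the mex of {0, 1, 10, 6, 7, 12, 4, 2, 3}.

The values 0, 1, 2, 3, 4 are all present; 5 is the first non-negative integer missing from the set.

5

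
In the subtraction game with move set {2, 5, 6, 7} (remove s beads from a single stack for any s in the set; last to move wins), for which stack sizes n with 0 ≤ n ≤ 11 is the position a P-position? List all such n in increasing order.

0, 1, 4

Compute g(0), g(1), … for moves {2, 5, 6, 7}:
k:     0  1  2  3  4  5  6  7  8  9 10 11
g(k):  0  0  1  1  0  2  1  3  2  2  3  3
The P-positions (g = 0) in 0..11 are 0, 1, 4.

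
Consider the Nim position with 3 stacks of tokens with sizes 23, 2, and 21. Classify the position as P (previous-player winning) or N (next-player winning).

P-position

Compute the nim-sum pairwise:
23 ^ 2 = 21
21 ^ 21 = 0
The nim-sum is 0, so this is a P-position: the player to move is in a losing position under optimal play.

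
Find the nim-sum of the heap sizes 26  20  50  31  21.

54

Bitwise XOR of the heap sizes:
  011010  (26)
  010100  (20)
  110010  (50)
  011111  (31)
  010101  (21)
  ------
  110110  (54)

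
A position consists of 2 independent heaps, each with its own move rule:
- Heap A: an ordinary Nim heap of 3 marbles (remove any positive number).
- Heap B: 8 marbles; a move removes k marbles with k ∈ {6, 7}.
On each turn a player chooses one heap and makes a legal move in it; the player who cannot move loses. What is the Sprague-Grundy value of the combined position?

2

Heap A is a plain Nim heap of size 3, so its Grundy value is 3.
Grundy values for heap B (subtraction set {6, 7}):
g(0) = mex{} = 0
g(1) = mex{} = 0
g(2) = mex{} = 0
g(3) = mex{} = 0
g(4) = mex{} = 0
g(5) = mex{} = 0
g(6) = mex{0} = 1
g(7) = mex{0} = 1
g(8) = mex{0} = 1
So g(8) = 1.
By the Sprague-Grundy theorem, the Grundy value of a sum of independent games is the XOR of the component values.
Combined value = 3 XOR 1 = 2.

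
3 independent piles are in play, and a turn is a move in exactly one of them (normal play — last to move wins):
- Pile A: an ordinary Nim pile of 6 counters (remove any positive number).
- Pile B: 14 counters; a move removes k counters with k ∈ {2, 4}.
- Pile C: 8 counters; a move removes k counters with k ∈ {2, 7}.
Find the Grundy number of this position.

5

Pile A is a plain Nim pile of size 6, so its Grundy value is 6.
Grundy values for pile B (subtraction set {2, 4}):
g(0) = mex{} = 0
g(1) = mex{} = 0
g(2) = mex{0} = 1
g(3) = mex{0} = 1
g(4) = mex{0,1} = 2
g(5) = mex{0,1} = 2
g(6) = mex{1,2} = 0
g(7) = mex{1,2} = 0
g(8) = mex{0,2} = 1
g(9) = mex{0,2} = 1
g(10) = mex{0,1} = 2
g(11) = mex{0,1} = 2
g(12) = mex{1,2} = 0
g(13) = mex{1,2} = 0
g(14) = mex{0,2} = 1
So g(14) = 1.
Build the Grundy sequence for pile C with g(k) = mex{g(k−s) : s ∈ {2, 7}, s ≤ k}:
k:     0  1  2  3  4  5  6  7  8
g(k):  0  0  1  1  0  0  1  1  2
So g(8) = 2.
By the Sprague-Grundy theorem, the Grundy value of a sum of independent games is the XOR of the component values.
Combined value = 6 XOR 1 XOR 2 = 5.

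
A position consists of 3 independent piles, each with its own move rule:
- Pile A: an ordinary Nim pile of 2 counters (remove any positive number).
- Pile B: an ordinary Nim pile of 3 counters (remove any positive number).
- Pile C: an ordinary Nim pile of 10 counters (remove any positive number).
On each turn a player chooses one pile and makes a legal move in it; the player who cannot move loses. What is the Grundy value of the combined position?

11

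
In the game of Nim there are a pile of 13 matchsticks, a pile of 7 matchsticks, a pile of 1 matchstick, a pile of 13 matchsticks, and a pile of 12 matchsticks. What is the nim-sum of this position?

Nim-sum: 13 ^ 7 ^ 1 ^ 13 ^ 12 = 10.

10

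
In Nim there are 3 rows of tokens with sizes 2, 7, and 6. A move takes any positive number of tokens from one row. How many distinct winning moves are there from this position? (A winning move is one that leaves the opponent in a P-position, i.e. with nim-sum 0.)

3

Bitwise XOR of the heap sizes:
  010  (2)
  111  (7)
  110  (6)
  ---
  011  (3)
The overall nim-sum is X = 3. A row of size p has a winning move iff p XOR X < p (reduce it to p XOR X).
  2: 2 XOR 3 = 1 < 2 — winning move (to 1).
  7: 7 XOR 3 = 4 < 7 — winning move (to 4).
  6: 6 XOR 3 = 5 < 6 — winning move (to 5).
That gives 3 winning moves.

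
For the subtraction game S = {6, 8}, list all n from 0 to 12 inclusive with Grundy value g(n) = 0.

0, 1, 2, 3, 4, 5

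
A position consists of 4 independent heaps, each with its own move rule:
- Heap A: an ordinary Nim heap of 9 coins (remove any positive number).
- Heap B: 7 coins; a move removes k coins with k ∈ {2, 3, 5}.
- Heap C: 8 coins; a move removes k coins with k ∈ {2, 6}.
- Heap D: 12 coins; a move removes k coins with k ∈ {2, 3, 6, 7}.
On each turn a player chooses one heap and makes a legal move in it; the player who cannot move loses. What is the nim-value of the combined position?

Heap A is a plain Nim heap of size 9, so its Grundy value is 9.
Build the Grundy sequence for heap B with g(k) = mex{g(k−s) : s ∈ {2, 3, 5}, s ≤ k}:
g(0) = mex{} = 0
g(1) = mex{} = 0
g(2) = mex{0} = 1
g(3) = mex{0} = 1
g(4) = mex{0,1} = 2
g(5) = mex{0,1} = 2
g(6) = mex{0,1,2} = 3
g(7) = mex{1,2} = 0
So g(7) = 0.
For heap C, compute g(0), g(1), … with moves {2, 6}:
k:     0  1  2  3  4  5  6  7  8
g(k):  0  0  1  1  0  0  1  1  0
So g(8) = 0.
Grundy values for heap D (subtraction set {2, 3, 6, 7}):
k:     0  1  2  3  4  5  6  7  8  9 10 11 12
g(k):  0  0  1  1  2  0  3  1  2  0  0  1  1
So g(12) = 1.
The value of a disjunctive sum is the nim-sum of the parts.
Combined value = 9 XOR 0 XOR 0 XOR 1 = 8.

8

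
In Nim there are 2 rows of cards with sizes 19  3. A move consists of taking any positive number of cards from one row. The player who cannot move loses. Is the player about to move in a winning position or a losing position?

In binary:
  10011  (19)
  00011  (3)
  -----
  10000  (16)
The nim-sum is 16 ≠ 0, so this is an N-position: the player to move can win.

Winning position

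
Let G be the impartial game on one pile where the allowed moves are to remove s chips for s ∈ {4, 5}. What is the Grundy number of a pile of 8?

Grundy values for subtraction set {4, 5}:
k:     0  1  2  3  4  5  6  7  8
g(k):  0  0  0  0  1  1  1  1  2
So g(8) = 2.

2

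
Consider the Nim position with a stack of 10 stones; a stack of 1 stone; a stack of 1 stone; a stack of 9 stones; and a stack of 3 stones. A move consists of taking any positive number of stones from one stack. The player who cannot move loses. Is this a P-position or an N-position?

P-position

Nim-sum: 10 ^ 1 ^ 1 ^ 9 ^ 3 = 0.
The nim-sum is 0, so this is a P-position: the player to move is in a losing position under optimal play.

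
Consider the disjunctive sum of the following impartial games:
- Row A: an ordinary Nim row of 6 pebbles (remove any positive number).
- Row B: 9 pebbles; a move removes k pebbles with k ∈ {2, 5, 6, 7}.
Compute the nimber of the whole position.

4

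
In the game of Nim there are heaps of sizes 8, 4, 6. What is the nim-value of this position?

Nim-sum: 8 ^ 4 ^ 6 = 10.

10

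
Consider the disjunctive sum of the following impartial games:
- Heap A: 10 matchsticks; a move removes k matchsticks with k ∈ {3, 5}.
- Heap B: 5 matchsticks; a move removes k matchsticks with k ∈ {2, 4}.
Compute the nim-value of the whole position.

Grundy values for heap A (subtraction set {3, 5}):
g(0) = mex{} = 0
g(1) = mex{} = 0
g(2) = mex{} = 0
g(3) = mex{0} = 1
g(4) = mex{0} = 1
g(5) = mex{0} = 1
g(6) = mex{0,1} = 2
g(7) = mex{0,1} = 2
g(8) = mex{1} = 0
g(9) = mex{1,2} = 0
g(10) = mex{1,2} = 0
So g(10) = 0.
For heap B, compute g(0), g(1), … with moves {2, 4}:
k:     0  1  2  3  4  5
g(k):  0  0  1  1  2  2
So g(5) = 2.
By the Sprague-Grundy theorem, the Grundy value of a sum of independent games is the XOR of the component values.
Combined value = 0 XOR 2 = 2.

2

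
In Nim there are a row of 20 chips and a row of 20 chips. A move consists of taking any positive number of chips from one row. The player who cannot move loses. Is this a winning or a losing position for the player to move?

Losing position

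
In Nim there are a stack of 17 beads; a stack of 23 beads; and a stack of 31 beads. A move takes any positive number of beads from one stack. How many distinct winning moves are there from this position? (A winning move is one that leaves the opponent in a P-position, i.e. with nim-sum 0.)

Write each in binary and XOR column by column:
  10001  (17)
  10111  (23)
  11111  (31)
  -----
  11001  (25)
The overall nim-sum is X = 25. A stack of size p has a winning move iff p XOR X < p (reduce it to p XOR X).
  17: 17 XOR 25 = 8 < 17 — winning move (to 8).
  23: 23 XOR 25 = 14 < 23 — winning move (to 14).
  31: 31 XOR 25 = 6 < 31 — winning move (to 6).
That gives 3 winning moves.

3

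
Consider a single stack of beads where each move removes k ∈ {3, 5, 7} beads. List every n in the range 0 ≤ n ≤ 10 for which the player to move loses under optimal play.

0, 1, 2, 10

Grundy values for subtraction set {3, 5, 7}:
g(0) = mex{} = 0
g(1) = mex{} = 0
g(2) = mex{} = 0
g(3) = mex{0} = 1
g(4) = mex{0} = 1
g(5) = mex{0} = 1
g(6) = mex{0,1} = 2
g(7) = mex{0,1} = 2
g(8) = mex{0,1} = 2
g(9) = mex{0,1,2} = 3
g(10) = mex{1,2} = 0
The P-positions (g = 0) in 0..10 are 0, 1, 2, 10.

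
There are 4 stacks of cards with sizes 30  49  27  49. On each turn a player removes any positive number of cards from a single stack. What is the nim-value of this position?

5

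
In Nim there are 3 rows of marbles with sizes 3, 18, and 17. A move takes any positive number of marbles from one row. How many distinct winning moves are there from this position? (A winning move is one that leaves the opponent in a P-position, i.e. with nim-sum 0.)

0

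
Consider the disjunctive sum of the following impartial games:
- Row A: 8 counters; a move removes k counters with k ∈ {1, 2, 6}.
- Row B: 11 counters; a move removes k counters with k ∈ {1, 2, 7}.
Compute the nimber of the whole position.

Grundy values for row A (subtraction set {1, 2, 6}):
k:     0  1  2  3  4  5  6  7  8
g(k):  0  1  2  0  1  2  3  0  1
So g(8) = 1.
For row B, compute g(0), g(1), … with moves {1, 2, 7}:
g(0) = mex{} = 0
g(1) = mex{0} = 1
g(2) = mex{0,1} = 2
g(3) = mex{1,2} = 0
g(4) = mex{0,2} = 1
g(5) = mex{0,1} = 2
g(6) = mex{1,2} = 0
g(7) = mex{0,2} = 1
g(8) = mex{0,1} = 2
g(9) = mex{1,2} = 0
g(10) = mex{0,2} = 1
g(11) = mex{0,1} = 2
So g(11) = 2.
By the Sprague-Grundy theorem, the Grundy value of a sum of independent games is the XOR of the component values.
Combined value = 1 ⊕ 2 = 3.

3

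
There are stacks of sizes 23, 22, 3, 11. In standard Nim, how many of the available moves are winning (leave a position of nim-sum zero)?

1

Nim-sum: 23 ⊕ 22 ⊕ 3 ⊕ 11 = 9.
The overall nim-sum is X = 9. A stack of size p has a winning move iff p XOR X < p (reduce it to p XOR X).
  23: 23 XOR 9 = 30 ≥ 23 — no move.
  22: 22 XOR 9 = 31 ≥ 22 — no move.
  3: 3 XOR 9 = 10 ≥ 3 — no move.
  11: 11 XOR 9 = 2 < 11 — winning move (to 2).
That gives 1 winning move.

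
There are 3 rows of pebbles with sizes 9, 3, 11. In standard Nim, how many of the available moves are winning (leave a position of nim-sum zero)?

3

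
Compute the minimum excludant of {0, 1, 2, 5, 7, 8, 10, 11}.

The values 0, 1, 2 are all present; 3 is the first non-negative integer missing from the set.

3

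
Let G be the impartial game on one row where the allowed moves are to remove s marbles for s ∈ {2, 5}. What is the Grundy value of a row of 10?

1

Grundy values for subtraction set {2, 5}:
k:     0  1  2  3  4  5  6  7  8  9 10
g(k):  0  0  1  1  0  2  1  0  0  1  1
So g(10) = 1.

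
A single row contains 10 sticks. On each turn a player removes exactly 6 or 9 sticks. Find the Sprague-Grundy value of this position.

Build the Grundy sequence with g(k) = mex{g(k−s) : s ∈ {6, 9}, s ≤ k}:
g(0) = mex{} = 0
g(1) = mex{} = 0
g(2) = mex{} = 0
g(3) = mex{} = 0
g(4) = mex{} = 0
g(5) = mex{} = 0
g(6) = mex{0} = 1
g(7) = mex{0} = 1
g(8) = mex{0} = 1
g(9) = mex{0} = 1
g(10) = mex{0} = 1
So g(10) = 1.

1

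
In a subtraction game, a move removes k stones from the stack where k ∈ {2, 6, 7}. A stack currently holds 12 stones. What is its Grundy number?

Build the Grundy sequence with g(k) = mex{g(k−s) : s ∈ {2, 6, 7}, s ≤ k}:
g(0) = mex{} = 0
g(1) = mex{} = 0
g(2) = mex{0} = 1
g(3) = mex{0} = 1
g(4) = mex{1} = 0
g(5) = mex{1} = 0
g(6) = mex{0} = 1
g(7) = mex{0} = 1
g(8) = mex{0,1} = 2
g(9) = mex{1} = 0
g(10) = mex{0,1,2} = 3
g(11) = mex{0} = 1
g(12) = mex{0,1,3} = 2
So g(12) = 2.

2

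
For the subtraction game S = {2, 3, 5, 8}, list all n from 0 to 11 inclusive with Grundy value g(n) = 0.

Grundy values for subtraction set {2, 3, 5, 8}:
g(0) = mex{} = 0
g(1) = mex{} = 0
g(2) = mex{0} = 1
g(3) = mex{0} = 1
g(4) = mex{0,1} = 2
g(5) = mex{0,1} = 2
g(6) = mex{0,1,2} = 3
g(7) = mex{1,2} = 0
g(8) = mex{0,1,2,3} = 4
g(9) = mex{0,2,3} = 1
g(10) = mex{0,1,2,4} = 3
g(11) = mex{1,3,4} = 0
The P-positions (g = 0) in 0..11 are 0, 1, 7, 11.

0, 1, 7, 11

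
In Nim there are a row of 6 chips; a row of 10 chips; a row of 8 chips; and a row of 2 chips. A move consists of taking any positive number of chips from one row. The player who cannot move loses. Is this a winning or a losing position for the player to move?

Winning position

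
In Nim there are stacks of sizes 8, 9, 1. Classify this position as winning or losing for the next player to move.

Nim-sum: 8 XOR 9 XOR 1 = 0.
The nim-sum is 0, so this is a P-position: the player to move is in a losing position under optimal play.

Losing position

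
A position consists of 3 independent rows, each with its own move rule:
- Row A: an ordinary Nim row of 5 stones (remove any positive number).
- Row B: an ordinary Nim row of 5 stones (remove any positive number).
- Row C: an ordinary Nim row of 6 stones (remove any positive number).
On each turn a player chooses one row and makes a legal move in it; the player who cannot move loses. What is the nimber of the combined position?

Row A is a plain Nim row of size 5, so its Grundy value is 5.
Row B is a plain Nim row of size 5, so its Grundy value is 5.
Row C is a plain Nim row of size 6, so its Grundy value is 6.
The value of a disjunctive sum is the nim-sum of the parts.
Combined value = 5 XOR 5 XOR 6 = 6.

6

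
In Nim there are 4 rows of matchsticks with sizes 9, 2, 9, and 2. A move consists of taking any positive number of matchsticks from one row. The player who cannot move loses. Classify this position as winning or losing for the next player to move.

Losing position

Bitwise XOR of the heap sizes:
  1001  (9)
  0010  (2)
  1001  (9)
  0010  (2)
  ----
  0000  (0)
The nim-sum is 0, so this is a P-position: the player to move is in a losing position under optimal play.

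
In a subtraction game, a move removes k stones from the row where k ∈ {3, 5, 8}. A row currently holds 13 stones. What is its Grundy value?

0

Build the Grundy sequence with g(k) = mex{g(k−s) : s ∈ {3, 5, 8}, s ≤ k}:
k:     0  1  2  3  4  5  6  7  8  9 10 11 12 13
g(k):  0  0  0  1  1  1  2  2  2  3  3  0  0  0
So g(13) = 0.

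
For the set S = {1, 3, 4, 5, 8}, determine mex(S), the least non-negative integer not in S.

0

0 is not in the set, so the mex is 0.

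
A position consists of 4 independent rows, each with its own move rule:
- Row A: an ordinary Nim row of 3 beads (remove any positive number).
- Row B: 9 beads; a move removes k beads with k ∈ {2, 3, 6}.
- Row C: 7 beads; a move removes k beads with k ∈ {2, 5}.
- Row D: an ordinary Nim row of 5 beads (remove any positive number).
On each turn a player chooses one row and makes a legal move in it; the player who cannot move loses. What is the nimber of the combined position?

6

Row A is a plain Nim row of size 3, so its Grundy value is 3.
For row B, compute g(0), g(1), … with moves {2, 3, 6}:
k:     0  1  2  3  4  5  6  7  8  9
g(k):  0  0  1  1  2  0  3  1  2  0
So g(9) = 0.
Grundy values for row C (subtraction set {2, 5}):
g(0) = mex{} = 0
g(1) = mex{} = 0
g(2) = mex{0} = 1
g(3) = mex{0} = 1
g(4) = mex{1} = 0
g(5) = mex{0,1} = 2
g(6) = mex{0} = 1
g(7) = mex{1,2} = 0
So g(7) = 0.
Row D is a plain Nim row of size 5, so its Grundy value is 5.
By the Sprague-Grundy theorem, the Grundy value of a sum of independent games is the XOR of the component values.
Combined value = 3 ⊕ 0 ⊕ 0 ⊕ 5 = 6.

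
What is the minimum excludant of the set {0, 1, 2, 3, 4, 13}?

The values 0, 1, 2, 3, 4 are all present; 5 is the first non-negative integer missing from the set.

5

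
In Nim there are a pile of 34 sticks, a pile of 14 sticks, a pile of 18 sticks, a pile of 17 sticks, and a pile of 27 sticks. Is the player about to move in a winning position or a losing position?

Winning position

Write each in binary and XOR column by column:
  100010  (34)
  001110  (14)
  010010  (18)
  010001  (17)
  011011  (27)
  ------
  110100  (52)
The nim-sum is 52 ≠ 0, so this is an N-position: the player to move can win.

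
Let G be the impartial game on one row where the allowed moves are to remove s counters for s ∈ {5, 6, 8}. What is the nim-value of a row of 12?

2

Compute g(0), g(1), … for moves {5, 6, 8}:
g(0) = mex{} = 0
g(1) = mex{} = 0
g(2) = mex{} = 0
g(3) = mex{} = 0
g(4) = mex{} = 0
g(5) = mex{0} = 1
g(6) = mex{0} = 1
g(7) = mex{0} = 1
g(8) = mex{0} = 1
g(9) = mex{0} = 1
g(10) = mex{0,1} = 2
g(11) = mex{0,1} = 2
g(12) = mex{0,1} = 2
So g(12) = 2.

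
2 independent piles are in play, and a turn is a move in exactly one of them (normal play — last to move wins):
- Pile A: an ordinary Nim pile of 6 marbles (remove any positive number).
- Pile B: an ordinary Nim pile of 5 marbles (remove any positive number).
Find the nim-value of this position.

Pile A is a plain Nim pile of size 6, so its Grundy value is 6.
Pile B is a plain Nim pile of size 5, so its Grundy value is 5.
By the Sprague-Grundy theorem, the Grundy value of a sum of independent games is the XOR of the component values.
Combined value = 6 XOR 5 = 3.

3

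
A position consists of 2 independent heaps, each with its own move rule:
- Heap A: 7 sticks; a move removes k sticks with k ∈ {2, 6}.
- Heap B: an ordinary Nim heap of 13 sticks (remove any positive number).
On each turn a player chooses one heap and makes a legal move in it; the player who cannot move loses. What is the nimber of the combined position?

Build the Grundy sequence for heap A with g(k) = mex{g(k−s) : s ∈ {2, 6}, s ≤ k}:
k:     0  1  2  3  4  5  6  7
g(k):  0  0  1  1  0  0  1  1
So g(7) = 1.
Heap B is a plain Nim heap of size 13, so its Grundy value is 13.
The value of a disjunctive sum is the nim-sum of the parts.
Combined value = 1 ⊕ 13 = 12.

12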